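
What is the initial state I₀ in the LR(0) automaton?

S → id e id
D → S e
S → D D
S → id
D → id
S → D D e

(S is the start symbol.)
{ [D → . S e], [D → . id], [S → . D D e], [S → . D D], [S → . id e id], [S → . id], [S' → . S] }

First, augment the grammar with S' → S
I₀ = CLOSURE({ [S' → . S] }):
  [S' → . S] has the dot before S: add [S → . id e id], [S → . D D], [S → . id], [S → . D D e]
  [S → . D D] has the dot before D: add [D → . S e], [D → . id]
No further items can be added.

I₀ = { [D → . S e], [D → . id], [S → . D D e], [S → . D D], [S → . id e id], [S → . id], [S' → . S] }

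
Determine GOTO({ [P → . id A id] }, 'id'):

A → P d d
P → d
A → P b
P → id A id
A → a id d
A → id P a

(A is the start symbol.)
{ [A → . P b], [A → . P d d], [A → . a id d], [A → . id P a], [P → . d], [P → . id A id], [P → id . A id] }

GOTO(I, 'id') = CLOSURE({ [A → αX.β] : [A → α.Xβ] ∈ I, X = 'id' })

Items with dot before 'id', with the dot advanced:
  [P → . id A id] → [P → id . A id]
Closure of the advanced items:
  [P → id . A id] has the dot before A: add [A → . P d d], [A → . P b], [A → . a id d], [A → . id P a]
  [A → . P d d] has the dot before P: add [P → . d], [P → . id A id]

GOTO = { [A → . P b], [A → . P d d], [A → . a id d], [A → . id P a], [P → . d], [P → . id A id], [P → id . A id] }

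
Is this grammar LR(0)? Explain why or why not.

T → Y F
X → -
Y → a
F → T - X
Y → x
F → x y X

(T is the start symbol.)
No. Shift-reduce conflict between [Y → x .] and [F → x . y X]

Augment with T' → T and build the canonical LR(0) collection (I0 = CLOSURE({[T' → . T]}), then GOTO on every symbol after a dot until no new states appear). It has 13 states:
  I0: { [T → . Y F], [T' → . T], [Y → . a], [Y → . x] }  — shift
  I1: { [T' → T .] }  — accept
  I2: { [F → . T - X], [F → . x y X], [T → . Y F], [T → Y . F], [Y → . a], [Y → . x] }  — shift
  I3: { [Y → a .] }  — reduce
  I4: { [Y → x .] }  — reduce
  I5: { [T → Y F .] }  — reduce
  I6: { [F → T . - X] }  — shift
  I7: { [F → x . y X], [Y → x .] }  — shift, reduce
  I8: { [F → x y . X], [X → . -] }  — shift
  I9: { [X → - .] }  — reduce
  I10: { [F → x y X .] }  — reduce
  I11: { [F → T - . X], [X → . -] }  — shift
  I12: { [F → T - X .] }  — reduce

Conflict in state I7:
  Shift-reduce conflict between [Y → x .] and [F → x . y X]
So the grammar is NOT LR(0).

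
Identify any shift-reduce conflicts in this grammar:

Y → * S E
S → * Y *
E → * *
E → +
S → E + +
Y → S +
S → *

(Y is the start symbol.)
Yes — I1: [S → * .] vs [E → . * *]; I9: [E → * * .] vs [E → . * *]

Augment with Y' → Y and build the canonical LR(0) collection (I0 = CLOSURE({[Y' → . Y]}), then GOTO on every symbol after a dot until no new states appear). It has 17 states:
  I0: { [E → . * *], [E → . +], [S → . * Y *], [S → . *], [S → . E + +], [Y → . * S E], [Y → . S +], [Y' → . Y] }  — shift
  I1: { [E → * . *], [E → . * *], [E → . +], [S → * . Y *], [S → * .], [S → . * Y *], [S → . *], [S → . E + +], [Y → * . S E], [Y → . * S E], [Y → . S +] }  — shift, reduce
  I2: { [E → + .] }  — reduce
  I3: { [S → E . + +] }  — shift
  I4: { [Y → S . +] }  — shift
  I5: { [Y' → Y .] }  — accept
  I6: { [Y → S + .] }  — reduce
  I7: { [S → E + . +] }  — shift
  I8: { [S → E + + .] }  — reduce
  I9: { [E → * * .], [E → * . *], [E → . * *], [E → . +], [S → * . Y *], [S → * .], [S → . * Y *], [S → . *], [S → . E + +], [Y → * . S E], [Y → . * S E], [Y → . S +] }  — shift, 2 reduces
  I10: { [E → . * *], [E → . +], [Y → * S . E], [Y → S . +] }  — shift
  I11: { [S → * Y . *] }  — shift
  I12: { [S → * Y * .] }  — reduce
  I13: { [E → * . *] }  — shift
  I14: { [E → + .], [Y → S + .] }  — 2 reduces
  I15: { [Y → * S E .] }  — reduce
  I16: { [E → * * .] }  — reduce

I1 contains reduce item [S → * .] and shift items [E → . * *], [E → * . *], [E → . +], [S → . *], [S → . * Y *], [Y → . * S E] — shift-reduce conflict.
I9 contains reduce items [E → * * .], [S → * .] and shift items [E → . * *], [E → * . *], [E → . +], [S → . *], [S → . * Y *], [Y → . * S E] — shift-reduce conflict.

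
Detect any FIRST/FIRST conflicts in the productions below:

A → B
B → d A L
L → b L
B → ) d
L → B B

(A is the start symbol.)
No FIRST/FIRST conflicts.

A FIRST/FIRST conflict occurs when two productions N → α and N → β for the same non-terminal have FIRST(α) ∩ FIRST(β) ≠ ∅ (with ε ∈ FIRST of a nullable right-hand side, so two nullable alternatives also conflict).

FIRST sets of the non-terminals at (or reachable through a nullable prefix from) the front of some alternative:
  FIRST(B) = { ')', 'd' }

Productions for B:
  B → d A L: FIRST = { 'd' }
  B → ) d: FIRST = { ')' }
Productions for L:
  L → b L: FIRST = { 'b' }
  L → B B: FIRST = { ')', 'd' }
A has only one production, so no FIRST/FIRST conflict is possible there.

All alternatives of each non-terminal have pairwise disjoint FIRST sets.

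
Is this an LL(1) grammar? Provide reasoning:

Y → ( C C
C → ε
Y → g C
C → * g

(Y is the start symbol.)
Relevant sets:
  FOLLOW(C) = { $, '*' }

For Y:
  PREDICT(Y → '(' C C) = { '(' }
  PREDICT(Y → g C) = { 'g' }
For C:
  PREDICT(C → ε) = { $, '*' }
  PREDICT(C → '*' g) = { '*' }

Conflict found: Predict set conflict for C: { '*' }
The grammar is NOT LL(1).

Answer: No. Predict set conflict for C: { '*' }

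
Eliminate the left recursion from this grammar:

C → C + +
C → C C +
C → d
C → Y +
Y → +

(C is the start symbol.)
C → d C'
C → Y + C'
C' → + + C'
C' → C + C'
C' → ε
Y → +

C is directly left-recursive. The standard transformation for
  A → A α₁ | ... | A α_m | β₁ | ... | β_n
is
  A  → β₁ A' | ... | β_n A'
  A' → α₁ A' | ... | α_m A' | ε

C → d becomes C → d C'
C → Y + becomes C → Y + C'
C → C + + becomes C' → + + C'
C → C C + becomes C' → C + C'
Add C' → ε

Productions for other non-terminals are unchanged:
  Y → +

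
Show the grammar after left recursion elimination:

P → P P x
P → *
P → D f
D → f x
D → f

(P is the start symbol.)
P is directly left-recursive. The standard transformation for
  A → A α₁ | ... | A α_m | β₁ | ... | β_n
is
  A  → β₁ A' | ... | β_n A'
  A' → α₁ A' | ... | α_m A' | ε

P → * becomes P → * P'
P → D f becomes P → D f P'
P → P P x becomes P' → P x P'
Add P' → ε

Productions for other non-terminals are unchanged:
  D → f x
  D → f

Resulting grammar:
P → * P'
P → D f P'
P' → P x P'
P' → ε
D → f x
D → f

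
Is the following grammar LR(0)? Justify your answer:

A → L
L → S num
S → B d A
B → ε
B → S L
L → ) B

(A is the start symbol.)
Augment with A' → A and build the canonical LR(0) collection (I0 = CLOSURE({[A' → . A]}), then GOTO on every symbol after a dot until no new states appear). It has 12 states:
  I0: { [A → . L], [A' → . A], [B → . S L], [B → .], [L → . ) B], [L → . S num], [S → . B d A] }  — shift, reduce
  I1: { [B → . S L], [B → .], [L → ) . B], [S → . B d A] }  — reduce
  I2: { [A' → A .] }  — accept
  I3: { [S → B . d A] }  — shift
  I4: { [A → L .] }  — reduce
  I5: { [B → . S L], [B → .], [B → S . L], [L → . ) B], [L → . S num], [L → S . num], [S → . B d A] }  — shift, reduce
  I6: { [B → S L .] }  — reduce
  I7: { [L → S num .] }  — reduce
  I8: { [A → . L], [B → . S L], [B → .], [L → . ) B], [L → . S num], [S → . B d A], [S → B d . A] }  — shift, reduce
  I9: { [S → B d A .] }  — reduce
  I10: { [L → ) B .], [S → B . d A] }  — shift, reduce
  I11: { [B → . S L], [B → .], [B → S . L], [L → . ) B], [L → . S num], [S → . B d A] }  — shift, reduce

Conflict in state I0:
  Shift-reduce conflict between [B → .] and [L → . ) B]
So the grammar is NOT LR(0).

Answer: No. Shift-reduce conflict between [B → .] and [L → . ) B]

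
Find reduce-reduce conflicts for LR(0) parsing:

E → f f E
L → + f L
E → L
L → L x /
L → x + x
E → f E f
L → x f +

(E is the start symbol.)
No reduce-reduce conflicts

Augment with E' → E and build the canonical LR(0) collection (I0 = CLOSURE({[E' → . E]}), then GOTO on every symbol after a dot until no new states appear). It has 18 states:
  I0: { [E → . L], [E → . f E f], [E → . f f E], [E' → . E], [L → . + f L], [L → . L x /], [L → . x + x], [L → . x f +] }  — shift
  I1: { [L → + . f L] }  — shift
  I2: { [E' → E .] }  — accept
  I3: { [E → L .], [L → L . x /] }  — shift, reduce
  I4: { [E → . L], [E → . f E f], [E → . f f E], [E → f . E f], [E → f . f E], [L → . + f L], [L → . L x /], [L → . x + x], [L → . x f +] }  — shift
  I5: { [L → x . + x], [L → x . f +] }  — shift
  I6: { [L → x + . x] }  — shift
  I7: { [L → x f . +] }  — shift
  I8: { [L → x f + .] }  — reduce
  I9: { [L → x + x .] }  — reduce
  I10: { [E → f E . f] }  — shift
  I11: { [E → . L], [E → . f E f], [E → . f f E], [E → f . E f], [E → f . f E], [E → f f . E], [L → . + f L], [L → . L x /], [L → . x + x], [L → . x f +] }  — shift
  I12: { [E → f E . f], [E → f f E .] }  — shift, reduce
  I13: { [E → f E f .] }  — reduce
  I14: { [L → L x . /] }  — shift
  I15: { [L → L x / .] }  — reduce
  I16: { [L → + f . L], [L → . + f L], [L → . L x /], [L → . x + x], [L → . x f +] }  — shift
  I17: { [L → + f L .], [L → L . x /] }  — shift, reduce

No state contains more than one complete item.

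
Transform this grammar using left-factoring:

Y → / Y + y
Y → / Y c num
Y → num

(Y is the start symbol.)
Y → / Y Y'
Y' → + y
Y' → c num
Y → num

Left-factoring transforms A → αβ₁ | αβ₂ into A → αA' and A' → β₁ | β₂
(α is the longest common prefix among the alternatives). Repeat until
no nonterminal has two alternatives with a common prefix.

Round 1: Y has alternatives sharing prefix '/ Y'. Introduce Y': Y → / Y Y'
  Add: Y' → + y
  Add: Y' → c num

No remaining common prefixes — done.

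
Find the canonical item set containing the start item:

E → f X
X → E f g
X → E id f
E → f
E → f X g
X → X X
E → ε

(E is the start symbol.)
First, augment the grammar with E' → E
I₀ = CLOSURE({ [E' → . E] }):
  [E' → . E] has the dot before E: add [E → . f X], [E → . f], [E → . f X g], [E → .]
No further items can be added.

I₀ = { [E → . f X g], [E → . f X], [E → . f], [E → .], [E' → . E] }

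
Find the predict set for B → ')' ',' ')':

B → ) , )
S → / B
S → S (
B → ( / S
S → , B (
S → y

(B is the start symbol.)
{ ')' }

PREDICT(B → ')' ',' ')') = (FIRST(RHS) \ {ε}) ∪ (FOLLOW(B) if ε ∈ FIRST(RHS), i.e. RHS ⇒* ε)
FIRST(')' ',' ')') = { ')' }
ε ∉ FIRST(')' ',' ')'), so FOLLOW(B) is not added.
PREDICT(B → ')' ',' ')') = { ')' }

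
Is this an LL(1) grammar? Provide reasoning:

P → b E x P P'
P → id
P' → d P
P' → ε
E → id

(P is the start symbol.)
No. Predict set conflict for P': { 'd' }

A grammar is LL(1) if for each non-terminal N with multiple productions, the predict sets of those productions are pairwise disjoint, where PREDICT(N → α) = (FIRST(α) \ {ε}) ∪ (FOLLOW(N) if α ⇒* ε).

Relevant sets:
  FOLLOW(P') = { $, 'd' }

For P:
  PREDICT(P → b E x P P') = { 'b' }
  PREDICT(P → id) = { 'id' }
For P':
  PREDICT(P' → d P) = { 'd' }
  PREDICT(P' → ε) = { $, 'd' }
E has a single production, so nothing to check there.

Conflict found: Predict set conflict for P': { 'd' }
The grammar is NOT LL(1).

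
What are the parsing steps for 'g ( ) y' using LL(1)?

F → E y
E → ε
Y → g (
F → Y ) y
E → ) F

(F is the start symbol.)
LL(1) parsing maintains a stack (initially the start symbol over $) and the input. At each step: if the stack top is a terminal, match it against the current input token; if it is a non-terminal N, replace it with the RHS of M[N, lookahead] (the unique production whose predict set contains the lookahead).

Stack is shown with the top on the left.

Stack      Input      Action
----------------------------
F $        g ( ) y $  output F → Y ) y
Y ) y $    g ( ) y $  output Y → g (
g ( ) y $  g ( ) y $  match 'g'
( ) y $    ( ) y $    match '('
) y $      ) y $      match ')'
y $        y $        match 'y'
$          $          accept

The string is accepted.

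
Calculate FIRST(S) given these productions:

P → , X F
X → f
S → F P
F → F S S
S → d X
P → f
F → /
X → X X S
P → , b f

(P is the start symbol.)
FIRST sets of the other non-terminals involved (by the same procedure, iterated to a fixed point):
  FIRST(F) = { '/' }

From S → F P:
  - F is a non-terminal: add FIRST(F) \ {ε} = { '/' }
    F is not nullable, so stop
From S → d X:
  - d is a terminal: add 'd' and stop

Collecting: FIRST(S) = { '/', 'd' }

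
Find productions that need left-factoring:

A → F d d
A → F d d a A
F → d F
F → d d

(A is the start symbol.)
Yes, A has productions with common prefix 'F d d'; F has productions with common prefix 'd'

Left-factoring is needed when two productions for the same non-terminal
share a common prefix on the right-hand side.

Productions for A:
  A → F d d
  A → F d d a A
Productions for F:
  F → d F
  F → d d

Found common prefix 'F d d' in productions for A
Found common prefix 'd' in productions for F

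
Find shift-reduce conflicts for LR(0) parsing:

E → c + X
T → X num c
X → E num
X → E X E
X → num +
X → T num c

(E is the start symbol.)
Yes — I6: [E → c + X .] vs [T → X . num c]; I14: [X → E num .] vs [X → num . +]

A shift-reduce conflict occurs when an LR(0) state has both:
  - a complete (reduce) item [A → α .] (dot at the end), and
  - a shift item [B → β . c γ] (dot before a terminal).

Augment with E' → E and build the canonical LR(0) collection (I0 = CLOSURE({[E' → . E]}), then GOTO on every symbol after a dot until no new states appear). It has 16 states:
  I0: { [E → . c + X], [E' → . E] }  — shift
  I1: { [E' → E .] }  — accept
  I2: { [E → c . + X] }  — shift
  I3: { [E → . c + X], [E → c + . X], [T → . X num c], [X → . E X E], [X → . E num], [X → . T num c], [X → . num +] }  — shift
  I4: { [E → . c + X], [T → . X num c], [X → . E X E], [X → . E num], [X → . T num c], [X → . num +], [X → E . X E], [X → E . num] }  — shift
  I5: { [X → T . num c] }  — shift
  I6: { [E → c + X .], [T → X . num c] }  — shift, reduce
  I7: { [X → num . +] }  — shift
  I8: { [X → num + .] }  — reduce
  I9: { [T → X num . c] }  — shift
  I10: { [T → X num c .] }  — reduce
  I11: { [X → T num . c] }  — shift
  I12: { [X → T num c .] }  — reduce
  I13: { [E → . c + X], [T → X . num c], [X → E X . E] }  — shift
  I14: { [X → E num .], [X → num . +] }  — shift, reduce
  I15: { [X → E X E .] }  — reduce

I6 contains reduce item [E → c + X .] and shift item [T → X . num c] — shift-reduce conflict.
I14 contains reduce item [X → E num .] and shift item [X → num . +] — shift-reduce conflict.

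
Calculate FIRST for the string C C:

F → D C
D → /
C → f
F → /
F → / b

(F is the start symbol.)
{ 'f' }

FIRST sets of the non-terminals involved (from the grammar, by fixed-point iteration):
  FIRST(C) = { 'f' }

To compute FIRST(C C), process the symbols left to right:
Symbol C is a non-terminal. Add FIRST(C) \ {ε} = { 'f' }
C is not nullable (ε ∉ FIRST(C)), so stop here.
FIRST(C C) = { 'f' }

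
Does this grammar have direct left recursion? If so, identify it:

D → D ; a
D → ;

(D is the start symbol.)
D → D ; a: LEFT RECURSIVE (starts with D)
D → ;: starts with ';'

The grammar has direct left recursion on: D.

Answer: Yes, D is left-recursive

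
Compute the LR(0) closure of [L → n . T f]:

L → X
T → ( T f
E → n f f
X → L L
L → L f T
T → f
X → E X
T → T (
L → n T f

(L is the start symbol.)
{ [L → n . T f], [T → . ( T f], [T → . T (], [T → . f] }

Start with: [L → n . T f]
  [L → n . T f] has the dot before T: add [T → . ( T f], [T → . f], [T → . T (]
No further items can be added.

CLOSURE = { [L → n . T f], [T → . ( T f], [T → . T (], [T → . f] }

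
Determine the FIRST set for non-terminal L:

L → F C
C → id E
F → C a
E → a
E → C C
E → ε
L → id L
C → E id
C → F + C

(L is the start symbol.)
To compute FIRST(L), examine every production with L on the left-hand side, reading each right-hand side left to right until a non-nullable symbol is reached.

FIRST sets of the other non-terminals involved (by the same procedure, iterated to a fixed point):
  FIRST(F) = { 'a', 'id' }

From L → F C:
  - F is a non-terminal: add FIRST(F) \ {ε} = { 'a', 'id' }
    F is not nullable, so stop
From L → id L:
  - id is a terminal: add 'id' and stop

Collecting: FIRST(L) = { 'a', 'id' }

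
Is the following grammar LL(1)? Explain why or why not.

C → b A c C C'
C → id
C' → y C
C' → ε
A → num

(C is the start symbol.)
A grammar is LL(1) if for each non-terminal N with multiple productions, the predict sets of those productions are pairwise disjoint, where PREDICT(N → α) = (FIRST(α) \ {ε}) ∪ (FOLLOW(N) if α ⇒* ε).

Relevant sets:
  FOLLOW(C') = { $, 'y' }

For C:
  PREDICT(C → b A c C C') = { 'b' }
  PREDICT(C → id) = { 'id' }
For C':
  PREDICT(C' → y C) = { 'y' }
  PREDICT(C' → ε) = { $, 'y' }
A has a single production, so nothing to check there.

Conflict found: Predict set conflict for C': { 'y' }
The grammar is NOT LL(1).

Answer: No. Predict set conflict for C': { 'y' }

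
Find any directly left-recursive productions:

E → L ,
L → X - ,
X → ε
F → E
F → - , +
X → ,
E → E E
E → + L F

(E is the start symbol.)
Yes, E is left-recursive

E → L ,: starts with L
L → X - ,: starts with X
X → ε: starts with ε
F → E: starts with E
F → - , +: starts with '-'
X → ,: starts with ','
E → E E: LEFT RECURSIVE (starts with E)
E → + L F: starts with '+'

The grammar has direct left recursion on: E.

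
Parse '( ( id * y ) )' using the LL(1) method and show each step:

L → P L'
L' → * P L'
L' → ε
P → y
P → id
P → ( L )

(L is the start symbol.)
Stack is shown with the top on the left.

Stack               Input             Action
--------------------------------------------
L $                 ( ( id * y ) ) $  output L → P L'
P L' $              ( ( id * y ) ) $  output P → ( L )
( L ) L' $          ( ( id * y ) ) $  match '('
L ) L' $            ( id * y ) ) $    output L → P L'
P L' ) L' $         ( id * y ) ) $    output P → ( L )
( L ) L' ) L' $     ( id * y ) ) $    match '('
L ) L' ) L' $       id * y ) ) $      output L → P L'
P L' ) L' ) L' $    id * y ) ) $      output P → id
id L' ) L' ) L' $   id * y ) ) $      match 'id'
L' ) L' ) L' $      * y ) ) $         output L' → * P L'
* P L' ) L' ) L' $  * y ) ) $         match '*'
P L' ) L' ) L' $    y ) ) $           output P → y
y L' ) L' ) L' $    y ) ) $           match 'y'
L' ) L' ) L' $      ) ) $             output L' → ε
) L' ) L' $         ) ) $             match ')'
L' ) L' $           ) $               output L' → ε
) L' $              ) $               match ')'
L' $                $                 output L' → ε
$                   $                 accept

The string is accepted.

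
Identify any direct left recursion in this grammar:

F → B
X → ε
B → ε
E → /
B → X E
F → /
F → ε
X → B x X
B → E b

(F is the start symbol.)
F → B: starts with B
X → ε: starts with ε
B → ε: starts with ε
E → /: starts with '/'
B → X E: starts with X
F → /: starts with '/'
F → ε: starts with ε
X → B x X: starts with B
B → E b: starts with E

No direct left recursion found.

Answer: No direct left recursion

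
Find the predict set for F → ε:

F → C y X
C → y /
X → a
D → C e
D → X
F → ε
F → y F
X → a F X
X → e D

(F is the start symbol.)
PREDICT(F → ε) = (FIRST(RHS) \ {ε}) ∪ (FOLLOW(F) if ε ∈ FIRST(RHS), i.e. RHS ⇒* ε)
The right-hand side is ε (FIRST(ε) = { ε }), so the predict set is FOLLOW(F) = { $, 'a', 'e' }
PREDICT(F → ε) = { $, 'a', 'e' }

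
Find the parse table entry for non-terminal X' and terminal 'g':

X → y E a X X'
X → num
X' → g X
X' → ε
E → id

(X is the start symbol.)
X' → g X, X' → ε

To find M[X', 'g'], we find productions for X' where 'g' is in the predict set (PREDICT(N → α) = (FIRST(α) \ {ε}) ∪ (FOLLOW(N) if α ⇒* ε)).

Relevant sets:
  FOLLOW(X') = { $, 'g' }

X' → g X: PREDICT = { 'g' }
  'g' is in predict set, so this production goes in M[X', 'g']
X' → ε: PREDICT = { $, 'g' }
  'g' is in predict set, so this production goes in M[X', 'g']

M[X', 'g'] = X' → g X, X' → ε  (a multiply-defined cell — the grammar is not LL(1))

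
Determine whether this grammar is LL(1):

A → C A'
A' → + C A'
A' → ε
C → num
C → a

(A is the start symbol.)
Yes, the grammar is LL(1).

A grammar is LL(1) if for each non-terminal N with multiple productions, the predict sets of those productions are pairwise disjoint, where PREDICT(N → α) = (FIRST(α) \ {ε}) ∪ (FOLLOW(N) if α ⇒* ε).

Relevant sets:
  FOLLOW(A') = { $ }

For A':
  PREDICT(A' → '+' C A') = { '+' }
  PREDICT(A' → ε) = { $ }
For C:
  PREDICT(C → num) = { 'num' }
  PREDICT(C → a) = { 'a' }
A has a single production, so nothing to check there.

All predict sets are disjoint. The grammar IS LL(1).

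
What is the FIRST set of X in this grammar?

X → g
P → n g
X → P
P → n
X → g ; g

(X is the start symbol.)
{ 'g', 'n' }

To compute FIRST(X), examine every production with X on the left-hand side, reading each right-hand side left to right until a non-nullable symbol is reached.

FIRST sets of the other non-terminals involved (by the same procedure, iterated to a fixed point):
  FIRST(P) = { 'n' }

From X → g:
  - g is a terminal: add 'g' and stop
From X → P:
  - P is a non-terminal: add FIRST(P) \ {ε} = { 'n' }
    P is not nullable, so stop
From X → g ; g:
  - g is a terminal: add 'g' and stop

Collecting: FIRST(X) = { 'g', 'n' }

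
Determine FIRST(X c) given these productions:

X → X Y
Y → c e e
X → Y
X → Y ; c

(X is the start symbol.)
FIRST sets of the non-terminals involved (from the grammar, by fixed-point iteration):
  FIRST(X) = { 'c' }

To compute FIRST(X c), process the symbols left to right:
Symbol X is a non-terminal. Add FIRST(X) \ {ε} = { 'c' }
X is not nullable (ε ∉ FIRST(X)), so stop here.
FIRST(X c) = { 'c' }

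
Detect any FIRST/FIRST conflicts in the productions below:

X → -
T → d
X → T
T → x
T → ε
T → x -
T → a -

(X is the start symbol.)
Yes. T → x / T → x '-' on { 'x' }

A FIRST/FIRST conflict occurs when two productions N → α and N → β for the same non-terminal have FIRST(α) ∩ FIRST(β) ≠ ∅ (with ε ∈ FIRST of a nullable right-hand side, so two nullable alternatives also conflict).

FIRST sets of the non-terminals at (or reachable through a nullable prefix from) the front of some alternative:
  FIRST(T) = { 'a', 'd', 'x', ε }

Productions for X:
  X → -: FIRST = { '-' }
  X → T: FIRST = { 'a', 'd', 'x', ε }
Productions for T:
  T → d: FIRST = { 'd' }
  T → x: FIRST = { 'x' }
  T → ε: FIRST = { ε }
  T → x -: FIRST = { 'x' }
  T → a -: FIRST = { 'a' }

Conflict for T: T → x and T → x -
  Overlap: { 'x' }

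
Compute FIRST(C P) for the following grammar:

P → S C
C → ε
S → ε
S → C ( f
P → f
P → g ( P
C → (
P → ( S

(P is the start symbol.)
FIRST sets of the non-terminals involved (from the grammar, by fixed-point iteration):
  FIRST(C) = { '(', ε }
  FIRST(P) = { '(', 'f', 'g', ε }

To compute FIRST(C P), process the symbols left to right:
Symbol C is a non-terminal. Add FIRST(C) \ {ε} = { '(' }
C is nullable (ε ∈ FIRST(C)), continue to the next symbol.
Symbol P is a non-terminal. Add FIRST(P) \ {ε} = { '(', 'f', 'g' }
P is nullable (ε ∈ FIRST(P)), continue to the next symbol.
All symbols are nullable, so ε is in the result.
FIRST(C P) = { '(', 'f', 'g', ε }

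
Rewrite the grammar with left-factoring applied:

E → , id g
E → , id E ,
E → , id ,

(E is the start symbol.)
E → , id E'
E' → g
E' → E ,
E' → ,

Left-factoring transforms A → αβ₁ | αβ₂ into A → αA' and A' → β₁ | β₂
(α is the longest common prefix among the alternatives). Repeat until
no nonterminal has two alternatives with a common prefix.

Round 1: E has alternatives sharing prefix ', id'. Introduce E': E → , id E'
  Add: E' → g
  Add: E' → E ,
  Add: E' → ,

No remaining common prefixes — done.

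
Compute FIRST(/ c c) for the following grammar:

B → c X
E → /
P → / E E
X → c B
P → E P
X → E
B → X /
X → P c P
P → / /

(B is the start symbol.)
{ '/' }

To compute FIRST(/ c c), process the symbols left to right:
Symbol / is a terminal. Add '/' and stop.
FIRST(/ c c) = { '/' }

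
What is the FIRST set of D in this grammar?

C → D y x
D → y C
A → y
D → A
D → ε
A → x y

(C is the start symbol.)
{ 'x', 'y', ε }

To compute FIRST(D), examine every production with D on the left-hand side, reading each right-hand side left to right until a non-nullable symbol is reached.

FIRST sets of the other non-terminals involved (by the same procedure, iterated to a fixed point):
  FIRST(A) = { 'x', 'y' }

From D → y C:
  - y is a terminal: add 'y' and stop
From D → A:
  - A is a non-terminal: add FIRST(A) \ {ε} = { 'x', 'y' }
    A is not nullable, so stop
From D → ε:
  - ε-production, so ε ∈ FIRST(D)

Collecting: FIRST(D) = { 'x', 'y', ε }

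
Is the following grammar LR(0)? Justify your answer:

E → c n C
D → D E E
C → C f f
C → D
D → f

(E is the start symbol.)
No. Shift-reduce conflict between [E → c n C .] and [C → C . f f]

A grammar is LR(0) if no state in the canonical LR(0) collection has:
  - both a shift item (dot before a terminal) and a complete item (shift-reduce conflict), or
  - two or more complete items (reduce-reduce conflict; the accept item [E' → E .] counts as a complete item here).

Augment with E' → E and build the canonical LR(0) collection (I0 = CLOSURE({[E' → . E]}), then GOTO on every symbol after a dot until no new states appear). It has 11 states:
  I0: { [E → . c n C], [E' → . E] }  — shift
  I1: { [E' → E .] }  — accept
  I2: { [E → c . n C] }  — shift
  I3: { [C → . C f f], [C → . D], [D → . D E E], [D → . f], [E → c n . C] }  — shift
  I4: { [C → C . f f], [E → c n C .] }  — shift, reduce
  I5: { [C → D .], [D → D . E E], [E → . c n C] }  — shift, reduce
  I6: { [D → f .] }  — reduce
  I7: { [D → D E . E], [E → . c n C] }  — shift
  I8: { [D → D E E .] }  — reduce
  I9: { [C → C f . f] }  — shift
  I10: { [C → C f f .] }  — reduce

Conflict in state I4:
  Shift-reduce conflict between [E → c n C .] and [C → C . f f]
So the grammar is NOT LR(0).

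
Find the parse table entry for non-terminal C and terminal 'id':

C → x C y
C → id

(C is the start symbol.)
C → id

To find M[C, 'id'], we find productions for C where 'id' is in the predict set (PREDICT(N → α) = (FIRST(α) \ {ε}) ∪ (FOLLOW(N) if α ⇒* ε)).

C → x C y: PREDICT = { 'x' }
C → id: PREDICT = { 'id' }
  'id' is in predict set, so this production goes in M[C, 'id']

M[C, 'id'] = C → id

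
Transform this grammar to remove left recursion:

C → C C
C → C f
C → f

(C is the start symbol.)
C is directly left-recursive. The standard transformation for
  A → A α₁ | ... | A α_m | β₁ | ... | β_n
is
  A  → β₁ A' | ... | β_n A'
  A' → α₁ A' | ... | α_m A' | ε

C → f becomes C → f C'
C → C C becomes C' → C C'
C → C f becomes C' → f C'
Add C' → ε

Resulting grammar:
C → f C'
C' → C C'
C' → f C'
C' → ε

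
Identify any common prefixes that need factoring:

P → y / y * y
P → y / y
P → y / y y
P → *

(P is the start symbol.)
Left-factoring is needed when two productions for the same non-terminal
share a common prefix on the right-hand side.

Productions for P:
  P → y / y * y
  P → y / y
  P → y / y y
  P → *

Found common prefix 'y / y' in productions for P

Answer: Yes, P has productions with common prefix 'y / y'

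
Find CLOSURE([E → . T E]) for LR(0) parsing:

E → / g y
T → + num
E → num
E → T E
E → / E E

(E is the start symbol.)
{ [E → . T E], [T → . + num] }

To compute CLOSURE, for each item [A → α.Bβ] where B is a non-terminal, add [B → .γ] for all productions B → γ; repeat for the newly added items until nothing changes.

Start with: [E → . T E]
  [E → . T E] has the dot before T: add [T → . + num]
No further items can be added.

CLOSURE = { [E → . T E], [T → . + num] }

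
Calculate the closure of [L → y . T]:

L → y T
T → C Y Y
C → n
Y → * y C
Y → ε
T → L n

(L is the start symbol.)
To compute CLOSURE, for each item [A → α.Bβ] where B is a non-terminal, add [B → .γ] for all productions B → γ; repeat for the newly added items until nothing changes.

Start with: [L → y . T]
  [L → y . T] has the dot before T: add [T → . C Y Y], [T → . L n]
  [T → . C Y Y] has the dot before C: add [C → . n]
  [T → . L n] has the dot before L: add [L → . y T]
No further items can be added.

CLOSURE = { [C → . n], [L → . y T], [L → y . T], [T → . C Y Y], [T → . L n] }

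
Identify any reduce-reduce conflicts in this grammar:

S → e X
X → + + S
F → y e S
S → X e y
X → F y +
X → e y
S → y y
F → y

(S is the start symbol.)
A reduce-reduce conflict occurs when an LR(0) state has two complete items [A → α .] and [B → β .] — both call for a reduction, and with no lookahead the parser cannot choose between them.

Augment with S' → S and build the canonical LR(0) collection (I0 = CLOSURE({[S' → . S]}), then GOTO on every symbol after a dot until no new states appear). It has 20 states:
  I0: { [F → . y e S], [F → . y], [S → . X e y], [S → . e X], [S → . y y], [S' → . S], [X → . + + S], [X → . F y +], [X → . e y] }  — shift
  I1: { [X → + . + S] }  — shift
  I2: { [X → F . y +] }  — shift
  I3: { [S' → S .] }  — accept
  I4: { [S → X . e y] }  — shift
  I5: { [F → . y e S], [F → . y], [S → e . X], [X → . + + S], [X → . F y +], [X → . e y], [X → e . y] }  — shift
  I6: { [F → y . e S], [F → y .], [S → y . y] }  — shift, reduce
  I7: { [F → . y e S], [F → . y], [F → y e . S], [S → . X e y], [S → . e X], [S → . y y], [X → . + + S], [X → . F y +], [X → . e y] }  — shift
  I8: { [S → y y .] }  — reduce
  I9: { [F → y e S .] }  — reduce
  I10: { [S → e X .] }  — reduce
  I11: { [X → e . y] }  — shift
  I12: { [F → y . e S], [F → y .], [X → e y .] }  — shift, 2 reduces
  I13: { [X → e y .] }  — reduce
  I14: { [S → X e . y] }  — shift
  I15: { [S → X e y .] }  — reduce
  I16: { [X → F y . +] }  — shift
  I17: { [X → F y + .] }  — reduce
  I18: { [F → . y e S], [F → . y], [S → . X e y], [S → . e X], [S → . y y], [X → + + . S], [X → . + + S], [X → . F y +], [X → . e y] }  — shift
  I19: { [X → + + S .] }  — reduce

I12 contains complete items [F → y .], [X → e y .] — reduce-reduce conflict.

Answer: Yes — I12: [F → y .] vs [X → e y .]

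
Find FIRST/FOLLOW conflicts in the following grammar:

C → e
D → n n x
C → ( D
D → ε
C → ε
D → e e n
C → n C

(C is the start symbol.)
No FIRST/FOLLOW conflicts.

A FIRST/FOLLOW conflict occurs when a non-terminal N has a nullable alternative N → β (β ⇒* ε) and another alternative N → α with FIRST(α) ∩ FOLLOW(N) ≠ ∅: on such a lookahead the parser cannot decide between expanding α and letting N vanish via β.

Nullable non-terminals: C, D.

C: nullable alternative(s) C → ε; FOLLOW(C) = { $ }
  C → e: FIRST \ {ε} = { 'e' } — disjoint from FOLLOW(C)
  C → ( D: FIRST \ {ε} = { '(' } — disjoint from FOLLOW(C)
  C → ε: FIRST \ {ε} = { } — this is the only nullable alternative, skip
  C → n C: FIRST \ {ε} = { 'n' } — disjoint from FOLLOW(C)

D: nullable alternative(s) D → ε; FOLLOW(D) = { $ }
  D → n n x: FIRST \ {ε} = { 'n' } — disjoint from FOLLOW(D)
  D → ε: FIRST \ {ε} = { } — this is the only nullable alternative, skip
  D → e e n: FIRST \ {ε} = { 'e' } — disjoint from FOLLOW(D)

No FIRST/FOLLOW conflicts found.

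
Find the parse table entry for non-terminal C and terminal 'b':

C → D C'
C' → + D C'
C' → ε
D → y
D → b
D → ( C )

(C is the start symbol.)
To find M[C, 'b'], we find productions for C where 'b' is in the predict set (PREDICT(N → α) = (FIRST(α) \ {ε}) ∪ (FOLLOW(N) if α ⇒* ε)).

Relevant sets:
  FIRST(D) = { '(', 'b', 'y' }

C → D C': PREDICT = { '(', 'b', 'y' }
  'b' is in predict set, so this production goes in M[C, 'b']

M[C, 'b'] = C → D C'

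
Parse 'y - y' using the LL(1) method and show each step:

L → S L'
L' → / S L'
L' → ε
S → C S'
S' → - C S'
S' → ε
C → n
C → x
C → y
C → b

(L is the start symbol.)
LL(1) parsing maintains a stack (initially the start symbol over $) and the input. At each step: if the stack top is a terminal, match it against the current input token; if it is a non-terminal N, replace it with the RHS of M[N, lookahead] (the unique production whose predict set contains the lookahead).

Stack is shown with the top on the left.

Stack        Input    Action
----------------------------
L $          y - y $  output L → S L'
S L' $       y - y $  output S → C S'
C S' L' $    y - y $  output C → y
y S' L' $    y - y $  match 'y'
S' L' $      - y $    output S' → - C S'
- C S' L' $  - y $    match '-'
C S' L' $    y $      output C → y
y S' L' $    y $      match 'y'
S' L' $      $        output S' → ε
L' $         $        output L' → ε
$            $        accept

The string is accepted.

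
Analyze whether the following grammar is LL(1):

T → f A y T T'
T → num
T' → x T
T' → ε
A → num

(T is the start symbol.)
Relevant sets:
  FOLLOW(T') = { $, 'x' }

For T:
  PREDICT(T → f A y T T') = { 'f' }
  PREDICT(T → num) = { 'num' }
For T':
  PREDICT(T' → x T) = { 'x' }
  PREDICT(T' → ε) = { $, 'x' }
A has a single production, so nothing to check there.

Conflict found: Predict set conflict for T': { 'x' }
The grammar is NOT LL(1).

Answer: No. Predict set conflict for T': { 'x' }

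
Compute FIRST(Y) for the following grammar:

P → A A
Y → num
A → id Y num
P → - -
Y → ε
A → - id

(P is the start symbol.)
{ 'num', ε }

From Y → num:
  - num is a terminal: add 'num' and stop
From Y → ε:
  - ε-production, so ε ∈ FIRST(Y)

Collecting: FIRST(Y) = { 'num', ε }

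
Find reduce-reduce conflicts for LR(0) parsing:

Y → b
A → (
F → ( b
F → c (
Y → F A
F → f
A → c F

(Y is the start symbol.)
No reduce-reduce conflicts

Augment with Y' → Y and build the canonical LR(0) collection (I0 = CLOSURE({[Y' → . Y]}), then GOTO on every symbol after a dot until no new states appear). It has 13 states:
  I0: { [F → . ( b], [F → . c (], [F → . f], [Y → . F A], [Y → . b], [Y' → . Y] }  — shift
  I1: { [F → ( . b] }  — shift
  I2: { [A → . (], [A → . c F], [Y → F . A] }  — shift
  I3: { [Y' → Y .] }  — accept
  I4: { [Y → b .] }  — reduce
  I5: { [F → c . (] }  — shift
  I6: { [F → f .] }  — reduce
  I7: { [F → c ( .] }  — reduce
  I8: { [A → ( .] }  — reduce
  I9: { [Y → F A .] }  — reduce
  I10: { [A → c . F], [F → . ( b], [F → . c (], [F → . f] }  — shift
  I11: { [A → c F .] }  — reduce
  I12: { [F → ( b .] }  — reduce

No state contains more than one complete item.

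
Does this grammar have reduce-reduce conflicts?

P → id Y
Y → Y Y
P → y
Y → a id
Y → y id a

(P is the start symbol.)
No reduce-reduce conflicts

A reduce-reduce conflict occurs when an LR(0) state has two complete items [A → α .] and [B → β .] — both call for a reduction, and with no lookahead the parser cannot choose between them.

Augment with P' → P and build the canonical LR(0) collection (I0 = CLOSURE({[P' → . P]}), then GOTO on every symbol after a dot until no new states appear). It has 11 states:
  I0: { [P → . id Y], [P → . y], [P' → . P] }  — shift
  I1: { [P' → P .] }  — accept
  I2: { [P → id . Y], [Y → . Y Y], [Y → . a id], [Y → . y id a] }  — shift
  I3: { [P → y .] }  — reduce
  I4: { [P → id Y .], [Y → . Y Y], [Y → . a id], [Y → . y id a], [Y → Y . Y] }  — shift, reduce
  I5: { [Y → a . id] }  — shift
  I6: { [Y → y . id a] }  — shift
  I7: { [Y → y id . a] }  — shift
  I8: { [Y → y id a .] }  — reduce
  I9: { [Y → a id .] }  — reduce
  I10: { [Y → . Y Y], [Y → . a id], [Y → . y id a], [Y → Y . Y], [Y → Y Y .] }  — shift, reduce

No state contains more than one complete item.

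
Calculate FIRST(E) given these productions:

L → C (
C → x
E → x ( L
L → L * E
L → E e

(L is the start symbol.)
{ 'x' }

To compute FIRST(E), examine every production with E on the left-hand side, reading each right-hand side left to right until a non-nullable symbol is reached.

From E → x ( L:
  - x is a terminal: add 'x' and stop

Collecting: FIRST(E) = { 'x' }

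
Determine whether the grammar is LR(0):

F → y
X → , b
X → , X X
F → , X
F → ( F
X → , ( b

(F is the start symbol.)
A grammar is LR(0) if no state in the canonical LR(0) collection has:
  - both a shift item (dot before a terminal) and a complete item (shift-reduce conflict), or
  - two or more complete items (reduce-reduce conflict; the accept item [F' → F .] counts as a complete item here).

Augment with F' → F and build the canonical LR(0) collection (I0 = CLOSURE({[F' → . F]}), then GOTO on every symbol after a dot until no new states appear). It has 13 states:
  I0: { [F → . ( F], [F → . , X], [F → . y], [F' → . F] }  — shift
  I1: { [F → ( . F], [F → . ( F], [F → . , X], [F → . y] }  — shift
  I2: { [F → , . X], [X → . , ( b], [X → . , X X], [X → . , b] }  — shift
  I3: { [F' → F .] }  — accept
  I4: { [F → y .] }  — reduce
  I5: { [X → , . ( b], [X → , . X X], [X → , . b], [X → . , ( b], [X → . , X X], [X → . , b] }  — shift
  I6: { [F → , X .] }  — reduce
  I7: { [X → , ( . b] }  — shift
  I8: { [X → , X . X], [X → . , ( b], [X → . , X X], [X → . , b] }  — shift
  I9: { [X → , b .] }  — reduce
  I10: { [X → , X X .] }  — reduce
  I11: { [X → , ( b .] }  — reduce
  I12: { [F → ( F .] }  — reduce

Every state is either a pure shift/goto state or contains exactly one complete item and nothing to shift — no conflicts. The grammar is LR(0).

Answer: Yes, the grammar is LR(0)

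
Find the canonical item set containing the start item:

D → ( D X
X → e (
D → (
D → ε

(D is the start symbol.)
First, augment the grammar with D' → D
I₀ = CLOSURE({ [D' → . D] }):
  [D' → . D] has the dot before D: add [D → . ( D X], [D → . (], [D → .]
No further items can be added.

I₀ = { [D → . ( D X], [D → . (], [D → .], [D' → . D] }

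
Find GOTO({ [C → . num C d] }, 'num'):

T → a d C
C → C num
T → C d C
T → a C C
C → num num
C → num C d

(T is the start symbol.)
GOTO(I, 'num') = CLOSURE({ [A → αX.β] : [A → α.Xβ] ∈ I, X = 'num' })

Items with dot before 'num', with the dot advanced:
  [C → . num C d] → [C → num . C d]
Closure of the advanced items:
  [C → num . C d] has the dot before C: add [C → . C num], [C → . num num], [C → . num C d]

GOTO = { [C → . C num], [C → . num C d], [C → . num num], [C → num . C d] }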